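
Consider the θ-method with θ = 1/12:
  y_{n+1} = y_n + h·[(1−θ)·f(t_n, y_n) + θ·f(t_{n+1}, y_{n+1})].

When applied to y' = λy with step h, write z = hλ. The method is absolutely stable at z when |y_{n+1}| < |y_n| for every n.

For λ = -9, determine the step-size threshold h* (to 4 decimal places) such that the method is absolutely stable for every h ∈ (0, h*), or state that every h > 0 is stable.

(-2.4000,0); λ=-9 ⇒ h* = (12/5)/9 = 0.2667.

On y'=λy, z=hλ:
  y_{n+1} = y_n + z·[11/12·y_n + 1/12·y_{n+1}] ⇒ (1 − 1/12z)y_{n+1} = (1 + 11/12z)y_n
  R(z) = (1 + 11/12z)/(1 − 1/12z).

Solve |R(x)|<1 on ℝ⁻.
x=-0.65: |R|=0.3834
R=−1: 1+11/12x = −1+1/12x ⇒ -5/6x=2 ⇒ x=2/(-5/6)=-2.4000
Confirm numerically:
  x=-1.568: |R|=0.38679 <1
  x=-1.425: |R|=0.27374 <1
  x=-1.334: |R|=0.20054 <1
  x=-2.948: |R|=1.36660 >1
  x=-2.557: |R|=1.10785 >1
Interval (-2.4000, 0).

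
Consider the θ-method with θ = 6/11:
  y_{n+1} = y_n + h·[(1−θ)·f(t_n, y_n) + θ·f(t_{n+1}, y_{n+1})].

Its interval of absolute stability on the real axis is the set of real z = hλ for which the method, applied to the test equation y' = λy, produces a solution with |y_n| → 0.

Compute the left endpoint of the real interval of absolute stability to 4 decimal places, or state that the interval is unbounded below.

With y'=λy (z=hλ):
  y_{n+1} = y_n + z·[5/11·y_n + 6/11·y_{n+1}] ⇒ (1 − 6/11z)y_{n+1} = (1 + 5/11z)y_n
  R(z) = (1 + 5/11z)/(1 − 6/11z).

Need |R(x)|<1, x<0.
x=-0.59: |R|=0.5536
x=-2: |R|=0.0435
x=-10: |R|=0.5493
x=-100: |R|=0.8003
θ=6/11≥1/2 ⇒ |1+5/11x|<|1−6/11x| ∀x<0 ⇒ stable on all of ℝ⁻.

(−∞, 0) — no finite endpoint.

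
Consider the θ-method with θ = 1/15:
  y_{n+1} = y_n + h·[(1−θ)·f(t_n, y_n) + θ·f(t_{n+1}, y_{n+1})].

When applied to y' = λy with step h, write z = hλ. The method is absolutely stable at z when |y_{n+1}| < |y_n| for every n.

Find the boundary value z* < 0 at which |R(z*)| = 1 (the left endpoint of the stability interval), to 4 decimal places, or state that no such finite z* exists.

z* = -2.3077.

Set f=λy, z=hλ:
  y_{n+1} = y_n + z·[14/15·y_n + 1/15·y_{n+1}] ⇒ (1 − 1/15z)y_{n+1} = (1 + 14/15z)y_n
  Hence R(z) = (1 + 14/15z)/(1 − 1/15z).

Boundary: |R(x)|=1, x<0.
x=-1.59: |R|=0.4376
R=−1: 1+14/15x = −1+1/15x ⇒ -13/15x=2 ⇒ x=2/(-13/15)=-2.3077
Confirm numerically:
  x=-2.011: |R|=0.77326 <1
  x=-1.522: |R|=0.38179 <1
  x=-1.498: |R|=0.36198 <1
  x=-1.033: |R|=0.03356 <1
  x=-2.399: |R|=1.06822 >1
  x=-2.382: |R|=1.05557 >1
Interval (-2.3077, 0).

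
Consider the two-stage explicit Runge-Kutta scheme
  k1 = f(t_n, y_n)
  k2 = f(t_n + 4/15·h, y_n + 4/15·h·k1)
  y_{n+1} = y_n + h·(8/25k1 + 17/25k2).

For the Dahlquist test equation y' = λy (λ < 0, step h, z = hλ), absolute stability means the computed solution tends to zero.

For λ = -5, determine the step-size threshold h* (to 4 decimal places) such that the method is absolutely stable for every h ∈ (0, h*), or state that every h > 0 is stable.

(-5.5147,0); λ=-5 ⇒ h* = (375/68)/5 = 1.1029.

With y'=λy (z=hλ):
  k1=λy_n ⇒ h·k1=z·y_n;  k2=λ(1+4/15z)y_n ⇒ h·k2=z(1+4/15z)y_n
  y_{n+1}/y_n = 1 + 8/25z + 17/25z(1+4/15z) = 1 + z + 68/375z²
  Hence R(z) = 1 + z + 68/375z².

Boundary: |R(x)|=1, x<0.
x=-1.11: |R|=0.1134
R=1: x+68/375x²=0 ⇒ x=−375/68=-5.5147; min R=1−1/(4·68/375)=-0.3787>−1
Confirm numerically:
  x=-4.849: |R|=0.41465 <1
  x=-4.367: |R|=0.09115 <1
  x=-4.221: |R|=0.00979 <1
  x=-3.390: |R|=0.30610 <1
  x=-5.683: |R|=1.17343 >1
  x=-5.681: |R|=1.17131 >1
So |R|<1 on (-5.5147, 0).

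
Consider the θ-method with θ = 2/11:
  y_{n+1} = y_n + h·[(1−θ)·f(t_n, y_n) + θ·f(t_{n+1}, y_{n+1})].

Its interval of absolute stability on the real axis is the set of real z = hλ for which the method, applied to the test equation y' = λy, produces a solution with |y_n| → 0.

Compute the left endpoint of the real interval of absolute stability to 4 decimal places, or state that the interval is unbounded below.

With y'=λy (z=hλ):
  y_{n+1} = y_n + z·[9/11·y_n + 2/11·y_{n+1}] ⇒ (1 − 2/11z)y_{n+1} = (1 + 9/11z)y_n
  ⇒ R(z) = (1 + 9/11z)/(1 − 2/11z).

Need |R(x)|<1, x<0.
x=-0.69: |R|=0.3869
R=−1: 1+9/11x = −1+2/11x ⇒ -7/11x=2 ⇒ x=2/(-7/11)=-3.1429
Confirm numerically:
  x=-2.626: |R|=0.77738 <1
  x=-2.595: |R|=0.76313 <1
  x=-1.263: |R|=0.02713 <1
  x=-3.609: |R|=1.17911 >1
  x=-3.574: |R|=1.16630 >1
  x=-3.404: |R|=1.10265 >1
Stable set (-3.1429, 0).

left endpoint -3.1429.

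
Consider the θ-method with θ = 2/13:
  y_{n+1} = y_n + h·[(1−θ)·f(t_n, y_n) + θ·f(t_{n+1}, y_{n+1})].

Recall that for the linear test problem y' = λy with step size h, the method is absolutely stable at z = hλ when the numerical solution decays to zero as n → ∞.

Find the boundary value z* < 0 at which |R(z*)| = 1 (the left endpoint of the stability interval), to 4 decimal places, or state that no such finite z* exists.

Test eqn y'=λy, z=hλ:
  y_{n+1} = y_n + z·[11/13·y_n + 2/13·y_{n+1}] ⇒ (1 − 2/13z)y_{n+1} = (1 + 11/13z)y_n
  ⇒ R(z) = (1 + 11/13z)/(1 − 2/13z).

Boundary: |R(x)|=1, x<0.
x=-1.47: |R|=0.1989
R=−1: 1+11/13x = −1+2/13x ⇒ -9/13x=2 ⇒ x=2/(-9/13)=-2.8889
Confirm numerically:
  x=-1.975: |R|=0.51475 <1
  x=-1.659: |R|=0.32167 <1
  x=-1.318: |R|=0.09580 <1
  x=-3.032: |R|=1.06756 >1
  x=-2.999: |R|=1.05216 >1
Stable set (-2.8889, 0).

z* = -2.8889.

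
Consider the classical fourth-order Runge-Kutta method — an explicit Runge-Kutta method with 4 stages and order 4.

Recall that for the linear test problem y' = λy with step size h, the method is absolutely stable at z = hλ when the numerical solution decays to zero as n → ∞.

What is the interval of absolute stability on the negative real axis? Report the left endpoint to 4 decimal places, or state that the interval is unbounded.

(-2.7853, 0).

With y'=λy (z=hλ):
  order 4, 4-stage ⇒ R(z)=1+z+z^2/2+z^3/6+z^4/24
  (e.g. R(-1.38)=0.28530, |R|=0.28530)

Boundary: |R(x)|=1, x<0.
x=-1.38: |R|=0.2853
|R(-1.55)|=0.2711 |R(-1.31)|=0.2961 |R(-1.18)|=0.3231
Bisect:
  x_lo=-3.4984 |R|=2.7263  x_hi=-0.3388 |R|=0.7126
  mid=-1.91864 |R|=0.30944 →hi
  mid=-2.70854 |R|=0.89032 →hi
  mid=-3.10349 |R|=1.59575 →lo
  mid=-2.90602 |R|=1.19780 →lo
  mid=-2.80728 |R|=1.03366 →lo
  mid=-2.75791 |R|=0.95950 →hi
  mid=-2.78260 |R|=0.99594 →hi
  mid=-2.79494 |R|=1.01464 →lo
  ...
  [-2.78530,-2.78510] ⇒ x*=-2.7853
Interval (-2.7853, 0).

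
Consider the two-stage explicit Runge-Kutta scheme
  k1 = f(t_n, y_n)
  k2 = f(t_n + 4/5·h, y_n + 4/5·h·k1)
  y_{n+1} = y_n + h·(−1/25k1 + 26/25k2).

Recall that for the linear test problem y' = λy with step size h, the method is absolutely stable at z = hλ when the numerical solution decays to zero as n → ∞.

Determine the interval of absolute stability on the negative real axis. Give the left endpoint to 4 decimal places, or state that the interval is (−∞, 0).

(-1.2019, 0).

With y'=λy (z=hλ):
  k1=λy_n ⇒ h·k1=z·y_n;  k2=λ(1+4/5z)y_n ⇒ h·k2=z(1+4/5z)y_n
  y_{n+1}/y_n = 1 − 1/25z + 26/25z(1+4/5z) = 1 + z + 104/125z²
  so R(z) = 1 + z + 104/125z².

Find x<0 with |R(x)|<1.
x=-1.33: |R|=1.1417
R=1: x+104/125x²=0 ⇒ x=−125/104=-1.2019; min R=1−1/(4·104/125)=0.6995>−1
Confirm numerically:
  x=-1.142: |R|=0.94306 <1
  x=-0.989: |R|=0.82480 <1
  x=-0.869: |R|=0.75929 <1
  x=-0.603: |R|=0.69952 <1
  x=-1.631: |R|=1.58225 >1
  x=-1.331: |R|=1.14294 >1
  x=-1.300: |R|=1.10608 >1
Interval (-1.2019, 0).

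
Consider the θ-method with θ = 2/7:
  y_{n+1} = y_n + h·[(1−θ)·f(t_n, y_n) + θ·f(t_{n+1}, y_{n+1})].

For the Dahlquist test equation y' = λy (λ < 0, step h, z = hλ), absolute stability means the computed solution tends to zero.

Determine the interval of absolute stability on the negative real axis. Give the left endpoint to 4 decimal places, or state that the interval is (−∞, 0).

(-4.6667, 0).

With y'=λy (z=hλ):
  y_{n+1} = y_n + z·[5/7·y_n + 2/7·y_{n+1}] ⇒ (1 − 2/7z)y_{n+1} = (1 + 5/7z)y_n
  Hence R(z) = (1 + 5/7z)/(1 − 2/7z).

Boundary: |R(x)|=1, x<0.
x=-1.36: |R|=0.0206
R=−1: 1+5/7x = −1+2/7x ⇒ -3/7x=2 ⇒ x=2/(-3/7)=-4.6667
Confirm numerically:
  x=-3.647: |R|=0.78599 <1
  x=-2.067: |R|=0.29953 <1
  x=-2.007: |R|=0.27556 <1
  x=-4.978: |R|=1.05508 >1
  x=-4.968: |R|=1.05338 >1
  x=-4.925: |R|=1.04599 >1
Interval (-4.6667, 0).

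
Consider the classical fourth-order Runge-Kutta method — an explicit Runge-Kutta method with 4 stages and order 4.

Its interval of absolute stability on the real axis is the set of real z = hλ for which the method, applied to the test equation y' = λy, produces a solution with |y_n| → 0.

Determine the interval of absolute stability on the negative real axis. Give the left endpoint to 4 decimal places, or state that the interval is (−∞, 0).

Set f=λy, z=hλ:
  order 4, 4-stage ⇒ R(z)=1+z+z^2/2+z^3/6+z^4/24
  (e.g. R(-1.18)=0.32314, |R|=0.32314)

Boundary: |R(x)|=1, x<0.
x=-1.18: |R|=0.3231
|R(-2.49)|=0.6387 |R(-2.4)|=0.5584 |R(-1.92)|=0.3098
Bisect:
  x_lo=-3.4475 |R|=2.5519  x_hi=-0.2476 |R|=0.7807
  mid=-1.84754 |R|=0.29357 →hi
  mid=-2.64752 |R|=0.81139 →hi
  mid=-3.04751 |R|=1.47287 →lo
  mid=-2.84751 |R|=1.09793 →lo
  mid=-2.74752 |R|=0.94452 →hi
  mid=-2.79751 |R|=1.01858 →lo
  mid=-2.77252 |R|=0.98090 →hi
  mid=-2.78502 |R|=0.99958 →hi
  mid=-2.79126 |R|=1.00904 →lo
  mid=-2.78814 |R|=1.00430 →lo
  ...
  [-2.78541,-2.78521] ⇒ x*=-2.7853
So |R|<1 on (-2.7853, 0).

z∈(-2.7853,0).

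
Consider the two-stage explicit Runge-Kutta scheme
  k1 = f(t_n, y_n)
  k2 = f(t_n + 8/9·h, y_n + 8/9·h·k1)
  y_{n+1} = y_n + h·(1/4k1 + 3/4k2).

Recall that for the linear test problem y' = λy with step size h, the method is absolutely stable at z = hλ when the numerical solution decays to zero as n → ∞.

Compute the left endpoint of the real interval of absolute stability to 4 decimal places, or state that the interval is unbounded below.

Test eqn y'=λy, z=hλ:
  k1=λy_n ⇒ h·k1=z·y_n;  k2=λ(1+8/9z)y_n ⇒ h·k2=z(1+8/9z)y_n
  y_{n+1}/y_n = 1 + 1/4z + 3/4z(1+8/9z) = 1 + z + 2/3z²
  Hence R(z) = 1 + z + 2/3z².

Find x<0 with |R(x)|<1.
x=-1.65: |R|=1.1650
R=1: x+2/3x²=0 ⇒ x=−3/2=-1.5000; min R=1−1/(4·2/3)=0.6250>−1
Confirm numerically:
  x=-0.999: |R|=0.66633 <1
  x=-0.773: |R|=0.62535 <1
  x=-0.632: |R|=0.63428 <1
  x=-1.896: |R|=1.50054 >1
  x=-1.696: |R|=1.22161 >1
  x=-1.557: |R|=1.05917 >1
Interval (-1.5000, 0).

left endpoint -1.5000.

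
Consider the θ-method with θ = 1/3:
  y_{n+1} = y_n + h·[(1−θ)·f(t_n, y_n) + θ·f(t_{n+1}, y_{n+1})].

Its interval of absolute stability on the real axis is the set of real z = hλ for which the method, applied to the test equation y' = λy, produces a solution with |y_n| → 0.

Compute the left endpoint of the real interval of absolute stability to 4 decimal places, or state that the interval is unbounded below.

On y'=λy, z=hλ:
  y_{n+1} = y_n + z·[2/3·y_n + 1/3·y_{n+1}] ⇒ (1 − 1/3z)y_{n+1} = (1 + 2/3z)y_n
  ⇒ R(z) = (1 + 2/3z)/(1 − 1/3z).

Boundary: |R(x)|=1, x<0.
x=-0.57: |R|=0.5210
R=−1: 1+2/3x = −1+1/3x ⇒ -1/3x=2 ⇒ x=2/(-1/3)=-6.0000
Confirm numerically:
  x=-5.239: |R|=0.90763 <1
  x=-4.992: |R|=0.87387 <1
  x=-3.287: |R|=0.56847 <1
  x=-6.370: |R|=1.03949 >1
  x=-6.237: |R|=1.02566 >1
  x=-6.224: |R|=1.02428 >1
Stable set (-6.0000, 0).

left endpoint -6.0000.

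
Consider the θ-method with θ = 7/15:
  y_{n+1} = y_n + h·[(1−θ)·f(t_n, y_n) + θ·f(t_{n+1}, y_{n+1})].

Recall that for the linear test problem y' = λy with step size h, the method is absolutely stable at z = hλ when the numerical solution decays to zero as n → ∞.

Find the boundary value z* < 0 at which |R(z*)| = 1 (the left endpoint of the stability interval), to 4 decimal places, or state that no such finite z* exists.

left endpoint -30.0000.

Set f=λy, z=hλ:
  y_{n+1} = y_n + z·[8/15·y_n + 7/15·y_{n+1}] ⇒ (1 − 7/15z)y_{n+1} = (1 + 8/15z)y_n
  ⇒ R(z) = (1 + 8/15z)/(1 − 7/15z).

Boundary: |R(x)|=1, x<0.
x=-1.75: |R|=0.0367
R=−1: 1+8/15x = −1+7/15x ⇒ -1/15x=2 ⇒ x=2/(-1/15)=-30.0000
Confirm numerically:
  x=-28.293: |R|=0.99199 <1
  x=-17.099: |R|=0.90422 <1
  x=-16.478: |R|=0.89626 <1
  x=-30.430: |R|=1.00189 >1
  x=-30.320: |R|=1.00141 >1
Stable set (-30.0000, 0).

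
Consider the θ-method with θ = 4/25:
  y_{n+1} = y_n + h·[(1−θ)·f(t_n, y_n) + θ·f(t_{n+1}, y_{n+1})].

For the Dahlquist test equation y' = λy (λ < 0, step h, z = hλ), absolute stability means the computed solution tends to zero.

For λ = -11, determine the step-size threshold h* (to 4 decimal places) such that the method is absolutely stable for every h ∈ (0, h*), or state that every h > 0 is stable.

Test eqn y'=λy, z=hλ:
  y_{n+1} = y_n + z·[21/25·y_n + 4/25·y_{n+1}] ⇒ (1 − 4/25z)y_{n+1} = (1 + 21/25z)y_n
  so R(z) = (1 + 21/25z)/(1 − 4/25z).

Find x<0 with |R(x)|<1.
x=-1.39: |R|=0.1371
R=−1: 1+21/25x = −1+4/25x ⇒ -17/25x=2 ⇒ x=2/(-17/25)=-2.9412
Confirm numerically:
  x=-2.877: |R|=0.97012 <1
  x=-2.437: |R|=0.75334 <1
  x=-1.609: |R|=0.27958 <1
  x=-1.443: |R|=0.17233 <1
  x=-3.438: |R|=1.21795 >1
  x=-3.269: |R|=1.14637 >1
Stable set (-2.9412, 0).

(-2.9412,0); λ=-11 ⇒ h* = (50/17)/11 = 0.2674.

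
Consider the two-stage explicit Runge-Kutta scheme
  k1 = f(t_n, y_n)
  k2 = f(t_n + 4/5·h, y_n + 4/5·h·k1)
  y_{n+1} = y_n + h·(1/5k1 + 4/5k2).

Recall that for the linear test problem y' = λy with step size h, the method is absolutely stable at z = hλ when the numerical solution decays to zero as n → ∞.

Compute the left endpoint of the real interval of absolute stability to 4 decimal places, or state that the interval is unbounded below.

left endpoint -1.5625.

Test eqn y'=λy, z=hλ:
  k1=λy_n ⇒ h·k1=z·y_n;  k2=λ(1+4/5z)y_n ⇒ h·k2=z(1+4/5z)y_n
  y_{n+1}/y_n = 1 + 1/5z + 4/5z(1+4/5z) = 1 + z + 16/25z²
  so R(z) = 1 + z + 16/25z².

Solve |R(x)|<1 on ℝ⁻.
x=-0.59: |R|=0.6328
R=1: x+16/25x²=0 ⇒ x=−25/16=-1.5625; min R=1−1/(4·16/25)=0.6094>−1
Confirm numerically:
  x=-1.513: |R|=0.95207 <1
  x=-0.909: |R|=0.61982 <1
  x=-0.834: |R|=0.61116 <1
  x=-2.108: |R|=1.73594 >1
  x=-1.882: |R|=1.38483 >1
Stable set (-1.5625, 0).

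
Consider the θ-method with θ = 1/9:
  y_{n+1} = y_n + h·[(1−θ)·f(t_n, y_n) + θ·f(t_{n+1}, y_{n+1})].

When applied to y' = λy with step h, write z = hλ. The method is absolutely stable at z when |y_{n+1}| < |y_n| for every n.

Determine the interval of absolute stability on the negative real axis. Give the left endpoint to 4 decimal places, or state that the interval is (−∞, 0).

Test eqn y'=λy, z=hλ:
  y_{n+1} = y_n + z·[8/9·y_n + 1/9·y_{n+1}] ⇒ (1 − 1/9z)y_{n+1} = (1 + 8/9z)y_n
  ⇒ R(z) = (1 + 8/9z)/(1 − 1/9z).

Boundary: |R(x)|=1, x<0.
x=-1.29: |R|=0.1283
R=−1: 1+8/9x = −1+1/9x ⇒ -7/9x=2 ⇒ x=2/(-7/9)=-2.5714
Confirm numerically:
  x=-2.087: |R|=0.69415 <1
  x=-1.732: |R|=0.45248 <1
  x=-1.594: |R|=0.35416 <1
  x=-3.142: |R|=1.32894 >1
  x=-2.895: |R|=1.19042 >1
  x=-2.841: |R|=1.15936 >1
So |R|<1 on (-2.5714, 0).

(-2.5714, 0).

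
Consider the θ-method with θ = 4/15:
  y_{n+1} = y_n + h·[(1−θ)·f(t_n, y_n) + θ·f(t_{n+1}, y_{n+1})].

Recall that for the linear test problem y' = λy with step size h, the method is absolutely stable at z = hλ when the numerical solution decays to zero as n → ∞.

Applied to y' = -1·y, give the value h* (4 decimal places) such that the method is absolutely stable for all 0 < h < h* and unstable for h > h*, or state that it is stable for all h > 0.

(-4.2857,0); λ=-1 ⇒ h* = (30/7)/1 = 4.2857.

On y'=λy, z=hλ:
  y_{n+1} = y_n + z·[11/15·y_n + 4/15·y_{n+1}] ⇒ (1 − 4/15z)y_{n+1} = (1 + 11/15z)y_n
  Hence R(z) = (1 + 11/15z)/(1 − 4/15z).

Solve |R(x)|<1 on ℝ⁻.
x=-0.93: |R|=0.2548
R=−1: 1+11/15x = −1+4/15x ⇒ -7/15x=2 ⇒ x=2/(-7/15)=-4.2857
Confirm numerically:
  x=-3.565: |R|=0.82758 <1
  x=-3.225: |R|=0.73387 <1
  x=-3.039: |R|=0.67863 <1
  x=-1.745: |R|=0.19086 <1
  x=-4.740: |R|=1.09364 >1
  x=-4.561: |R|=1.05797 >1
  x=-4.373: |R|=1.01880 >1
So |R|<1 on (-4.2857, 0).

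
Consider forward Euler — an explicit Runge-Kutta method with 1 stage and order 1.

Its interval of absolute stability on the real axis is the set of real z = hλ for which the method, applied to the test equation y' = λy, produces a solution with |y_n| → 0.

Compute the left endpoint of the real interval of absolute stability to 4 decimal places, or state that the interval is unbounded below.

left endpoint -2.0000.

Test eqn y'=λy, z=hλ:
  order 1, 1-stage ⇒ R(z)=1+z
  (e.g. R(-1.55)=-0.55000, |R|=0.55000)

Need |R(x)|<1, x<0.
x=-1.55: |R|=0.5500
|R(-1.89)|=0.8900 |R(-1.83)|=0.8300 |R(-0.69)|=0.3100
Bisect:
  x_lo=-2.8018 |R|=1.8018  x_hi=-0.1179 |R|=0.8821
  mid=-1.45986 |R|=0.45986 →hi
  mid=-2.13084 |R|=1.13084 →lo
  mid=-1.79535 |R|=0.79535 →hi
  mid=-1.96309 |R|=0.96309 →hi
  mid=-2.04697 |R|=1.04697 →lo
  mid=-2.00503 |R|=1.00503 →lo
  mid=-1.98406 |R|=0.98406 →hi
  mid=-1.99454 |R|=0.99454 →hi
  mid=-1.99979 |R|=0.99979 →hi
  mid=-2.00241 |R|=1.00241 →lo
  ...
  [-2.00011,-1.99995] ⇒ x*=-2.0000
Interval (-2.0000, 0).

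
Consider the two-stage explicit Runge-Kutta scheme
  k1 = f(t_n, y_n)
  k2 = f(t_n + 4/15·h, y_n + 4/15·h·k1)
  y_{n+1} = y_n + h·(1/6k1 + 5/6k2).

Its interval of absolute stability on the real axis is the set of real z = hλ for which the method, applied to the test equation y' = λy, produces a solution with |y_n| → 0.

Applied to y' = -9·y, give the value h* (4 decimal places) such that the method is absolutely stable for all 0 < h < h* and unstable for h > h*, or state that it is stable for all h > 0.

Set f=λy, z=hλ:
  k1=λy_n ⇒ h·k1=z·y_n;  k2=λ(1+4/15z)y_n ⇒ h·k2=z(1+4/15z)y_n
  y_{n+1}/y_n = 1 + 1/6z + 5/6z(1+4/15z) = 1 + z + 2/9z²
  Hence R(z) = 1 + z + 2/9z².

Find x<0 with |R(x)|<1.
x=-1.64: |R|=0.0423
R=1: x+2/9x²=0 ⇒ x=−9/2=-4.5000; min R=1−1/(4·2/9)=-0.1250>−1
Confirm numerically:
  x=-4.351: |R|=0.85593 <1
  x=-3.870: |R|=0.45820 <1
  x=-1.928: |R|=0.10196 <1
  x=-4.938: |R|=1.48063 >1
  x=-4.589: |R|=1.09076 >1
Stable set (-4.5000, 0).

(-4.5000,0); λ=-9 ⇒ h* = (9/2)/9 = 0.5000.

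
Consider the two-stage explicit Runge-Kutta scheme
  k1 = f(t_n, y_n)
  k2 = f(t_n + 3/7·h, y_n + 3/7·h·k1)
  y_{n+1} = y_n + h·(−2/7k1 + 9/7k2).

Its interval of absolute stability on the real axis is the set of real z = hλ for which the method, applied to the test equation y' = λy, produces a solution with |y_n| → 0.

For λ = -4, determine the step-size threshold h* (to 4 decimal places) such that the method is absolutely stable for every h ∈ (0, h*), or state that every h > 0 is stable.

(-1.8148,0); λ=-4 ⇒ h* = (49/27)/4 = 0.4537.

Test eqn y'=λy, z=hλ:
  k1=λy_n ⇒ h·k1=z·y_n;  k2=λ(1+3/7z)y_n ⇒ h·k2=z(1+3/7z)y_n
  y_{n+1}/y_n = 1 − 2/7z + 9/7z(1+3/7z) = 1 + z + 27/49z²
  Hence R(z) = 1 + z + 27/49z².

Solve |R(x)|<1 on ℝ⁻.
x=-0.63: |R|=0.5887
R=1: x+27/49x²=0 ⇒ x=−49/27=-1.8148; min R=1−1/(4·27/49)=0.5463>−1
Confirm numerically:
  x=-1.419: |R|=0.69051 <1
  x=-1.285: |R|=0.62486 <1
  x=-1.076: |R|=0.56196 <1
  x=-0.939: |R|=0.54685 <1
  x=-2.306: |R|=1.62413 >1
  x=-1.924: |R|=1.11575 >1
Interval (-1.8148, 0).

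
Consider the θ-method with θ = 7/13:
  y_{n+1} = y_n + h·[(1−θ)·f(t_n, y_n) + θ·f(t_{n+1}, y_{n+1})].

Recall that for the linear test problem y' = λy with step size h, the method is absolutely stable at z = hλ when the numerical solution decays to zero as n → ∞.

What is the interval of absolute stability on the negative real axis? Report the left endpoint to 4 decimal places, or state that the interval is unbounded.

With y'=λy (z=hλ):
  y_{n+1} = y_n + z·[6/13·y_n + 7/13·y_{n+1}] ⇒ (1 − 7/13z)y_{n+1} = (1 + 6/13z)y_n
  R(z) = (1 + 6/13z)/(1 − 7/13z).

Boundary: |R(x)|=1, x<0.
x=-0.85: |R|=0.4169
x=-2: |R|=0.0370
x=-10: |R|=0.5663
x=-100: |R|=0.8233
θ=7/13≥1/2 ⇒ |1+6/13x|<|1−7/13x| ∀x<0 ⇒ interval (−∞,0).

(−∞, 0) — no finite endpoint.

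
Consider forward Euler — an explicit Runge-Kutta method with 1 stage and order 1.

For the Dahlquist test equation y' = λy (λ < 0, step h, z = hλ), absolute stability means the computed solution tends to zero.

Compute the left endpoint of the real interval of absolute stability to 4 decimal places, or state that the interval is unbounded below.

left endpoint -2.0000.

Set f=λy, z=hλ:
  order 1, 1-stage ⇒ R(z)=1+z
  (e.g. R(-1.58)=-0.58000, |R|=0.58000)

Solve |R(x)|<1 on ℝ⁻.
x=-1.58: |R|=0.5800
|R(-1.12)|=0.1200 |R(-0.6)|=0.4000 |R(-0.56)|=0.4400
Bisect:
  x_lo=-2.8086 |R|=1.8086  x_hi=-0.1238 |R|=0.8762
  mid=-1.46617 |R|=0.46617 →hi
  mid=-2.13739 |R|=1.13739 →lo
  mid=-1.80178 |R|=0.80178 →hi
  mid=-1.96958 |R|=0.96958 →hi
  mid=-2.05348 |R|=1.05348 →lo
  mid=-2.01153 |R|=1.01153 →lo
  mid=-1.99056 |R|=0.99056 →hi
  mid=-2.00105 |R|=1.00105 →lo
  ...
  [-2.00006,-1.99990] ⇒ x*=-2.0000
So |R|<1 on (-2.0000, 0).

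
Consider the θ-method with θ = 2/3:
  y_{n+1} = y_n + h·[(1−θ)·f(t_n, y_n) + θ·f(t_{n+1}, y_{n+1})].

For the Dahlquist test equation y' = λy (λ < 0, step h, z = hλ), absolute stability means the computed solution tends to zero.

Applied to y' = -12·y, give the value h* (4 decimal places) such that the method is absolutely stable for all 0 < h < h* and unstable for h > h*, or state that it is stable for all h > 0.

With y'=λy (z=hλ):
  y_{n+1} = y_n + z·[1/3·y_n + 2/3·y_{n+1}] ⇒ (1 − 2/3z)y_{n+1} = (1 + 1/3z)y_n
  Hence R(z) = (1 + 1/3z)/(1 − 2/3z).

Solve |R(x)|<1 on ℝ⁻.
x=-1.66: |R|=0.2120
x=-2: |R|=0.1429
x=-10: |R|=0.3043
x=-100: |R|=0.4778
θ=2/3≥1/2 ⇒ |1+1/3x|<|1−2/3x| ∀x<0 ⇒ interval (−∞,0).

unbounded; (−∞, 0). Any h>0 works for λ=-12.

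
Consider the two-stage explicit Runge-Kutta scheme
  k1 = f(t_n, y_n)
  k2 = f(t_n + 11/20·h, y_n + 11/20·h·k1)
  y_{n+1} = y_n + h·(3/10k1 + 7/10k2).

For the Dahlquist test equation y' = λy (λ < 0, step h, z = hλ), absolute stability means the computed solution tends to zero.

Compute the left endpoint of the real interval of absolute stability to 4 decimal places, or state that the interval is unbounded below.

z* = -2.5974.

Set f=λy, z=hλ:
  k1=λy_n ⇒ h·k1=z·y_n;  k2=λ(1+11/20z)y_n ⇒ h·k2=z(1+11/20z)y_n
  y_{n+1}/y_n = 1 + 3/10z + 7/10z(1+11/20z) = 1 + z + 77/200z²
  Hence R(z) = 1 + z + 77/200z².

Find x<0 with |R(x)|<1.
x=-0.94: |R|=0.4002
R=1: x+77/200x²=0 ⇒ x=−200/77=-2.5974; min R=1−1/(4·77/200)=0.3506>−1
Confirm numerically:
  x=-1.619: |R|=0.39015 <1
  x=-1.299: |R|=0.35065 <1
  x=-1.205: |R|=0.35403 <1
  x=-2.663: |R|=1.06725 >1
  x=-2.650: |R|=1.05366 >1
So |R|<1 on (-2.5974, 0).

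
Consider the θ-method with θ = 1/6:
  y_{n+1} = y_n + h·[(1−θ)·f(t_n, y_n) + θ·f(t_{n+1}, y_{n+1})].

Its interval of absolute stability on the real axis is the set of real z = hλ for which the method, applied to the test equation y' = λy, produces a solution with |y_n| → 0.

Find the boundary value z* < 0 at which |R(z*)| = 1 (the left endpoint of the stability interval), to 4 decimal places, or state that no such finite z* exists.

z* = -3.0000.

With y'=λy (z=hλ):
  y_{n+1} = y_n + z·[5/6·y_n + 1/6·y_{n+1}] ⇒ (1 − 1/6z)y_{n+1} = (1 + 5/6z)y_n
  Hence R(z) = (1 + 5/6z)/(1 − 1/6z).

Boundary: |R(x)|=1, x<0.
x=-1.49: |R|=0.1936
R=−1: 1+5/6x = −1+1/6x ⇒ -2/3x=2 ⇒ x=2/(-2/3)=-3.0000
Confirm numerically:
  x=-2.417: |R|=0.72294 <1
  x=-2.198: |R|=0.60869 <1
  x=-1.600: |R|=0.26316 <1
  x=-3.465: |R|=1.19651 >1
  x=-3.273: |R|=1.11776 >1
  x=-3.265: |R|=1.11441 >1
Stable set (-3.0000, 0).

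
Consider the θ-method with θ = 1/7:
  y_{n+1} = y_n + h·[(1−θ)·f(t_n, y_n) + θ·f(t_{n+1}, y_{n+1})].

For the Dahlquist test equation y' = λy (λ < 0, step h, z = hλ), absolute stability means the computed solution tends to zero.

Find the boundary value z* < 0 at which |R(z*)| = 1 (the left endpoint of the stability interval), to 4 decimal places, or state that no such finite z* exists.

On y'=λy, z=hλ:
  y_{n+1} = y_n + z·[6/7·y_n + 1/7·y_{n+1}] ⇒ (1 − 1/7z)y_{n+1} = (1 + 6/7z)y_n
  R(z) = (1 + 6/7z)/(1 − 1/7z).

Boundary: |R(x)|=1, x<0.
x=-0.35: |R|=0.6667
R=−1: 1+6/7x = −1+1/7x ⇒ -5/7x=2 ⇒ x=2/(-5/7)=-2.8000
Confirm numerically:
  x=-2.580: |R|=0.88518 <1
  x=-2.446: |R|=0.81262 <1
  x=-1.398: |R|=0.16528 <1
  x=-3.242: |R|=1.21578 >1
  x=-2.965: |R|=1.08279 >1
  x=-2.838: |R|=1.01931 >1
Stable set (-2.8000, 0).

z* = -2.8000.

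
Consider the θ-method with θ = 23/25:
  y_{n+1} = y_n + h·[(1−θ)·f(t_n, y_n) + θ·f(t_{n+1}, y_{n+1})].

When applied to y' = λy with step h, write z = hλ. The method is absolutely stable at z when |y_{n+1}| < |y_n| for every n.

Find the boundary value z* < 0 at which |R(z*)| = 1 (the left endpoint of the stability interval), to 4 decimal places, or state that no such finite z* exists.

unbounded; (−∞, 0).

On y'=λy, z=hλ:
  y_{n+1} = y_n + z·[2/25·y_n + 23/25·y_{n+1}] ⇒ (1 − 23/25z)y_{n+1} = (1 + 2/25z)y_n
  R(z) = (1 + 2/25z)/(1 − 23/25z).

Boundary: |R(x)|=1, x<0.
x=-1.42: |R|=0.3843
x=-2: |R|=0.2958
x=-10: |R|=0.0196
x=-100: |R|=0.0753
θ=23/25≥1/2 ⇒ |1+2/25x|<|1−23/25x| ∀x<0 ⇒ unbounded interval.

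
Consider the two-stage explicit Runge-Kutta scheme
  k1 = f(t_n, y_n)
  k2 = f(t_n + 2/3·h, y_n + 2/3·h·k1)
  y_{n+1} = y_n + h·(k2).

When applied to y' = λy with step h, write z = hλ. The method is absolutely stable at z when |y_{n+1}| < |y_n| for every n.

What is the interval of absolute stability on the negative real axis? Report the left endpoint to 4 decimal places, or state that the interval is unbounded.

(-1.5000, 0).

On y'=λy, z=hλ:
  k1=λy_n ⇒ h·k1=z·y_n;  k2=λ(1+2/3z)y_n ⇒ h·k2=z(1+2/3z)y_n
  y_{n+1}/y_n = 1 + z(1+2/3z) = 1 + z + 2/3z²
  ⇒ R(z) = 1 + z + 2/3z².

Solve |R(x)|<1 on ℝ⁻.
x=-0.8: |R|=0.6267
R=1: x+2/3x²=0 ⇒ x=−3/2=-1.5000; min R=1−1/(4·2/3)=0.6250>−1
Confirm numerically:
  x=-1.400: |R|=0.90667 <1
  x=-1.268: |R|=0.80388 <1
  x=-1.023: |R|=0.67469 <1
  x=-0.767: |R|=0.62519 <1
  x=-1.918: |R|=1.53448 >1
  x=-1.614: |R|=1.12266 >1
Stable set (-1.5000, 0).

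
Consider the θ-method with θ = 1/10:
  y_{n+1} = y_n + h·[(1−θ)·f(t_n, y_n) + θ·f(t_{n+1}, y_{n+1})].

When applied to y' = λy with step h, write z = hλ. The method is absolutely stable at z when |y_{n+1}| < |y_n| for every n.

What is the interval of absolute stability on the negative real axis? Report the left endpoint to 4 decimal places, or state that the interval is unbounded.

Set f=λy, z=hλ:
  y_{n+1} = y_n + z·[9/10·y_n + 1/10·y_{n+1}] ⇒ (1 − 1/10z)y_{n+1} = (1 + 9/10z)y_n
  so R(z) = (1 + 9/10z)/(1 − 1/10z).

Solve |R(x)|<1 on ℝ⁻.
x=-0.72: |R|=0.3284
R=−1: 1+9/10x = −1+1/10x ⇒ -4/5x=2 ⇒ x=2/(-4/5)=-2.5000
Confirm numerically:
  x=-2.293: |R|=0.86529 <1
  x=-1.872: |R|=0.57682 <1
  x=-1.149: |R|=0.03059 <1
  x=-2.759: |R|=1.16240 >1
  x=-2.558: |R|=1.03695 >1
Interval (-2.5000, 0).

z∈(-2.5000,0).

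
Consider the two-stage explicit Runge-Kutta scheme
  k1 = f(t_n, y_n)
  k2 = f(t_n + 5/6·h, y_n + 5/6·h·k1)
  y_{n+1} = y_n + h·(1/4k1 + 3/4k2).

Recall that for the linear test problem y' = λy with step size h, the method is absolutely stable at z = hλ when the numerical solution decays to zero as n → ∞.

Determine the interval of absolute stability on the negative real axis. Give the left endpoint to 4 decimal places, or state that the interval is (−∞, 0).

(-1.6000, 0).

Test eqn y'=λy, z=hλ:
  k1=λy_n ⇒ h·k1=z·y_n;  k2=λ(1+5/6z)y_n ⇒ h·k2=z(1+5/6z)y_n
  y_{n+1}/y_n = 1 + 1/4z + 3/4z(1+5/6z) = 1 + z + 5/8z²
  ⇒ R(z) = 1 + z + 5/8z².

Find x<0 with |R(x)|<1.
x=-1.23: |R|=0.7156
R=1: x+5/8x²=0 ⇒ x=−8/5=-1.6000; min R=1−1/(4·5/8)=0.6000>−1
Confirm numerically:
  x=-1.540: |R|=0.94225 <1
  x=-1.418: |R|=0.83870 <1
  x=-1.195: |R|=0.69752 <1
  x=-1.943: |R|=1.41653 >1
  x=-1.630: |R|=1.03056 >1
Stable set (-1.6000, 0).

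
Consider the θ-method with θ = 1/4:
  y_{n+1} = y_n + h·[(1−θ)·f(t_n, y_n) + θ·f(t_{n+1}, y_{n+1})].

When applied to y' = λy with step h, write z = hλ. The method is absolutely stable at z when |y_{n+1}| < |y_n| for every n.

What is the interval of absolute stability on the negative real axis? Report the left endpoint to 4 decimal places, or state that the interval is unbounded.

Test eqn y'=λy, z=hλ:
  y_{n+1} = y_n + z·[3/4·y_n + 1/4·y_{n+1}] ⇒ (1 − 1/4z)y_{n+1} = (1 + 3/4z)y_n
  so R(z) = (1 + 3/4z)/(1 − 1/4z).

Boundary: |R(x)|=1, x<0.
x=-0.79: |R|=0.3403
R=−1: 1+3/4x = −1+1/4x ⇒ -1/2x=2 ⇒ x=2/(-1/2)=-4.0000
Confirm numerically:
  x=-3.760: |R|=0.93814 <1
  x=-2.839: |R|=0.66048 <1
  x=-2.306: |R|=0.46273 <1
  x=-4.160: |R|=1.03922 >1
  x=-4.022: |R|=1.00548 >1
Interval (-4.0000, 0).

(-4.0000, 0).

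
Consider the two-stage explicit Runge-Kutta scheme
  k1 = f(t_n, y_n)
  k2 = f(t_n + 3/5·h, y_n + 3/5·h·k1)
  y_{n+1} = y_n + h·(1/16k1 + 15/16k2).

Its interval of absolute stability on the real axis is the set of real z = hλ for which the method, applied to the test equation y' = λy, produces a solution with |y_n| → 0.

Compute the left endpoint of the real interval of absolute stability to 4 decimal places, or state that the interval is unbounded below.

left endpoint -1.7778.

On y'=λy, z=hλ:
  k1=λy_n ⇒ h·k1=z·y_n;  k2=λ(1+3/5z)y_n ⇒ h·k2=z(1+3/5z)y_n
  y_{n+1}/y_n = 1 + 1/16z + 15/16z(1+3/5z) = 1 + z + 9/16z²
  ⇒ R(z) = 1 + z + 9/16z².

Find x<0 with |R(x)|<1.
x=-0.37: |R|=0.7070
R=1: x+9/16x²=0 ⇒ x=−16/9=-1.7778; min R=1−1/(4·9/16)=0.5556>−1
Confirm numerically:
  x=-1.121: |R|=0.58586 <1
  x=-1.063: |R|=0.57261 <1
  x=-1.035: |R|=0.56756 <1
  x=-0.946: |R|=0.55739 <1
  x=-2.343: |R|=1.74493 >1
  x=-2.145: |R|=1.44308 >1
Interval (-1.7778, 0).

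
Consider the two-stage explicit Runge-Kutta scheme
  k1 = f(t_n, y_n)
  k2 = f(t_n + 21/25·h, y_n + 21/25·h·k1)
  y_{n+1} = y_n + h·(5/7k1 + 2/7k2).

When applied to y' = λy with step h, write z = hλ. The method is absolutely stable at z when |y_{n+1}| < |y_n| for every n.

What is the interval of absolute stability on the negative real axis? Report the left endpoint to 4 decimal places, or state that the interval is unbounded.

With y'=λy (z=hλ):
  k1=λy_n ⇒ h·k1=z·y_n;  k2=λ(1+21/25z)y_n ⇒ h·k2=z(1+21/25z)y_n
  y_{n+1}/y_n = 1 + 5/7z + 2/7z(1+21/25z) = 1 + z + 6/25z²
  Hence R(z) = 1 + z + 6/25z².

Solve |R(x)|<1 on ℝ⁻.
x=-0.32: |R|=0.7046
R=1: x+6/25x²=0 ⇒ x=−25/6=-4.1667; min R=1−1/(4·6/25)=-0.0417>−1
Confirm numerically:
  x=-4.019: |R|=0.85757 <1
  x=-3.327: |R|=0.32954 <1
  x=-2.948: |R|=0.13777 <1
  x=-2.529: |R|=0.00600 <1
  x=-4.314: |R|=1.15254 >1
  x=-4.223: |R|=1.05709 >1
Stable set (-4.1667, 0).

(-4.1667, 0).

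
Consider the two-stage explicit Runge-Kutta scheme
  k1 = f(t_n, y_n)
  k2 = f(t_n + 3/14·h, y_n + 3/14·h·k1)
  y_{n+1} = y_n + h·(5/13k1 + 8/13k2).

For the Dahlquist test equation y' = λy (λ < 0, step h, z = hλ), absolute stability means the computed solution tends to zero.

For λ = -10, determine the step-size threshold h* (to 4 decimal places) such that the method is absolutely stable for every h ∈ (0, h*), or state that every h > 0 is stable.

With y'=λy (z=hλ):
  k1=λy_n ⇒ h·k1=z·y_n;  k2=λ(1+3/14z)y_n ⇒ h·k2=z(1+3/14z)y_n
  y_{n+1}/y_n = 1 + 5/13z + 8/13z(1+3/14z) = 1 + z + 12/91z²
  R(z) = 1 + z + 12/91z².

Boundary: |R(x)|=1, x<0.
x=-0.76: |R|=0.3162
R=1: x+12/91x²=0 ⇒ x=−91/12=-7.5833; min R=1−1/(4·12/91)=-0.8958>−1
Confirm numerically:
  x=-6.599: |R|=0.14344 <1
  x=-5.863: |R|=0.33006 <1
  x=-4.396: |R|=0.84767 <1
  x=-3.902: |R|=0.89423 <1
  x=-8.064: |R|=1.51113 >1
  x=-7.864: |R|=1.29105 >1
Interval (-7.5833, 0).

(-7.5833,0); λ=-10 ⇒ h* = (91/12)/10 = 0.7583.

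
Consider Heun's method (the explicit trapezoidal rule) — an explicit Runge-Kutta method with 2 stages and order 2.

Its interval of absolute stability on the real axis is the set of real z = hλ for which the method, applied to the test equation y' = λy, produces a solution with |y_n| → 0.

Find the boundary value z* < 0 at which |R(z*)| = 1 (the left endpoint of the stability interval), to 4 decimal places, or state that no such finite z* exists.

Set f=λy, z=hλ:
  order 2, 2-stage ⇒ R(z)=1+z+z^2/2
  (e.g. R(-1.1)=0.50500, |R|=0.50500)

Boundary: |R(x)|=1, x<0.
x=-1.1: |R|=0.5050
|R(-1.9)|=0.9050 |R(-1.45)|=0.6013 |R(-1.34)|=0.5578
Bisect:
  x_lo=-2.7792 |R|=2.0827  x_hi=-0.3840 |R|=0.6897
  mid=-1.58159 |R|=0.66912 →hi
  mid=-2.18038 |R|=1.19665 →lo
  mid=-1.88098 |R|=0.88807 →hi
  mid=-2.03068 |R|=1.03115 →lo
  mid=-1.95583 |R|=0.95681 →hi
  mid=-1.99326 |R|=0.99328 →hi
  mid=-2.01197 |R|=1.01204 →lo
  mid=-2.00261 |R|=1.00262 →lo
  mid=-1.99793 |R|=0.99794 →hi
  ...
  [-2.00013,-1.99998] ⇒ x*=-2.0000
Interval (-2.0000, 0).

z* = -2.0000.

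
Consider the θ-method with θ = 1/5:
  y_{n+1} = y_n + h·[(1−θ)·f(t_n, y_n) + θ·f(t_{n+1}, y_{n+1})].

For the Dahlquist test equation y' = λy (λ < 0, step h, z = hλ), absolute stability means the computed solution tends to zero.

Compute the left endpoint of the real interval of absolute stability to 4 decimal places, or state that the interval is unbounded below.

Test eqn y'=λy, z=hλ:
  y_{n+1} = y_n + z·[4/5·y_n + 1/5·y_{n+1}] ⇒ (1 − 1/5z)y_{n+1} = (1 + 4/5z)y_n
  Hence R(z) = (1 + 4/5z)/(1 − 1/5z).

Find x<0 with |R(x)|<1.
x=-1.17: |R|=0.0519
R=−1: 1+4/5x = −1+1/5x ⇒ -3/5x=2 ⇒ x=2/(-3/5)=-3.3333
Confirm numerically:
  x=-3.131: |R|=0.92535 <1
  x=-3.036: |R|=0.88900 <1
  x=-2.666: |R|=0.73885 <1
  x=-3.913: |R|=1.19511 >1
  x=-3.790: |R|=1.15586 >1
  x=-3.576: |R|=1.08489 >1
Stable set (-3.3333, 0).

left endpoint -3.3333.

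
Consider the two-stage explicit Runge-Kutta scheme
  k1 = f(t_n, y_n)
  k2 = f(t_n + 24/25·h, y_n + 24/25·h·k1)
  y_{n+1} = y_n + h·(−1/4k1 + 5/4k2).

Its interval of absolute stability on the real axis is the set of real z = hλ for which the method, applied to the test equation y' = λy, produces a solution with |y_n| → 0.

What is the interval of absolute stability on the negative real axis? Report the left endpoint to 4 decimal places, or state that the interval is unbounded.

Test eqn y'=λy, z=hλ:
  k1=λy_n ⇒ h·k1=z·y_n;  k2=λ(1+24/25z)y_n ⇒ h·k2=z(1+24/25z)y_n
  y_{n+1}/y_n = 1 − 1/4z + 5/4z(1+24/25z) = 1 + z + 6/5z²
  R(z) = 1 + z + 6/5z².

Find x<0 with |R(x)|<1.
x=-1.28: |R|=1.6861
R=1: x+6/5x²=0 ⇒ x=−5/6=-0.8333; min R=1−1/(4·6/5)=0.7917>−1
Confirm numerically:
  x=-0.782: |R|=0.95183 <1
  x=-0.641: |R|=0.85206 <1
  x=-0.610: |R|=0.83652 <1
  x=-0.507: |R|=0.80146 <1
  x=-1.243: |R|=1.61106 >1
  x=-1.049: |R|=1.27148 >1
Interval (-0.8333, 0).

(-0.8333, 0).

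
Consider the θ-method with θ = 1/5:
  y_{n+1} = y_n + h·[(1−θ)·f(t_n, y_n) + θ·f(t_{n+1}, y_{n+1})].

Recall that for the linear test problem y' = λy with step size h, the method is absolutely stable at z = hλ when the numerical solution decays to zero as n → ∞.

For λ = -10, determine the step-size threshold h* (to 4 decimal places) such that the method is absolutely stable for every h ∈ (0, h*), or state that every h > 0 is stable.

Test eqn y'=λy, z=hλ:
  y_{n+1} = y_n + z·[4/5·y_n + 1/5·y_{n+1}] ⇒ (1 − 1/5z)y_{n+1} = (1 + 4/5z)y_n
  so R(z) = (1 + 4/5z)/(1 − 1/5z).

Boundary: |R(x)|=1, x<0.
x=-1.53: |R|=0.1715
R=−1: 1+4/5x = −1+1/5x ⇒ -3/5x=2 ⇒ x=2/(-3/5)=-3.3333
Confirm numerically:
  x=-3.207: |R|=0.95382 <1
  x=-2.918: |R|=0.84264 <1
  x=-2.526: |R|=0.67818 <1
  x=-1.978: |R|=0.41731 <1
  x=-3.851: |R|=1.17546 >1
  x=-3.728: |R|=1.13566 >1
Stable set (-3.3333, 0).

(-3.3333,0); λ=-10 ⇒ h* = (10/3)/10 = 0.3333.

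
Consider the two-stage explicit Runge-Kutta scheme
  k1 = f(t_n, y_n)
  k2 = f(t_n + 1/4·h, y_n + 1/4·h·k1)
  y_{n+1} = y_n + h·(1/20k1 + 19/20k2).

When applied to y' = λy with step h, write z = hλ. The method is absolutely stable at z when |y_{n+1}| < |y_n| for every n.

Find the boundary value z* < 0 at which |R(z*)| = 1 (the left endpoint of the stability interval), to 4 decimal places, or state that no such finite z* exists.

left endpoint -4.2105.

Test eqn y'=λy, z=hλ:
  k1=λy_n ⇒ h·k1=z·y_n;  k2=λ(1+1/4z)y_n ⇒ h·k2=z(1+1/4z)y_n
  y_{n+1}/y_n = 1 + 1/20z + 19/20z(1+1/4z) = 1 + z + 19/80z²
  R(z) = 1 + z + 19/80z².

Boundary: |R(x)|=1, x<0.
x=-0.73: |R|=0.3966
R=1: x+19/80x²=0 ⇒ x=−80/19=-4.2105; min R=1−1/(4·19/80)=-0.0526>−1
Confirm numerically:
  x=-3.542: |R|=0.43762 <1
  x=-3.370: |R|=0.32726 <1
  x=-3.348: |R|=0.31416 <1
  x=-3.087: |R|=0.17627 <1
  x=-4.764: |R|=1.62623 >1
  x=-4.750: |R|=1.60859 >1
  x=-4.234: |R|=1.02360 >1
So |R|<1 on (-4.2105, 0).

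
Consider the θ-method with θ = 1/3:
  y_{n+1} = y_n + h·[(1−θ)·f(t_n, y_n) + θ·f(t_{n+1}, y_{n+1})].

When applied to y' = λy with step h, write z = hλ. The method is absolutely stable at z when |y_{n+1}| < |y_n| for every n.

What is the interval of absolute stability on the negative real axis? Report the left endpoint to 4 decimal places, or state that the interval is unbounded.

Test eqn y'=λy, z=hλ:
  y_{n+1} = y_n + z·[2/3·y_n + 1/3·y_{n+1}] ⇒ (1 − 1/3z)y_{n+1} = (1 + 2/3z)y_n
  ⇒ R(z) = (1 + 2/3z)/(1 − 1/3z).

Solve |R(x)|<1 on ℝ⁻.
x=-0.55: |R|=0.5352
R=−1: 1+2/3x = −1+1/3x ⇒ -1/3x=2 ⇒ x=2/(-1/3)=-6.0000
Confirm numerically:
  x=-5.858: |R|=0.98397 <1
  x=-4.306: |R|=0.76814 <1
  x=-2.700: |R|=0.42105 <1
  x=-6.492: |R|=1.05183 >1
  x=-6.118: |R|=1.01294 >1
Interval (-6.0000, 0).

(-6.0000, 0).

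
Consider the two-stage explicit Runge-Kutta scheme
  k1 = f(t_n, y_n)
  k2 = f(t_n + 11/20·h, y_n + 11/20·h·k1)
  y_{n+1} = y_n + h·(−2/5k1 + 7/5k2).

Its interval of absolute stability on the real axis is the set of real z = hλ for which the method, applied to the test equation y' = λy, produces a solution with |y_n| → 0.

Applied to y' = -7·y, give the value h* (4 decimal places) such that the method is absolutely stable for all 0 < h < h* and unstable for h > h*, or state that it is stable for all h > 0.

(-1.2987,0); λ=-7 ⇒ h* = (100/77)/7 = 0.1855.

With y'=λy (z=hλ):
  k1=λy_n ⇒ h·k1=z·y_n;  k2=λ(1+11/20z)y_n ⇒ h·k2=z(1+11/20z)y_n
  y_{n+1}/y_n = 1 − 2/5z + 7/5z(1+11/20z) = 1 + z + 77/100z²
  R(z) = 1 + z + 77/100z².

Need |R(x)|<1, x<0.
x=-1.39: |R|=1.0977
R=1: x+77/100x²=0 ⇒ x=−100/77=-1.2987; min R=1−1/(4·77/100)=0.6753>−1
Confirm numerically:
  x=-1.269: |R|=0.97098 <1
  x=-0.631: |R|=0.67558 <1
  x=-0.535: |R|=0.68539 <1
  x=-1.444: |R|=1.16155 >1
  x=-1.378: |R|=1.08414 >1
  x=-1.368: |R|=1.07300 >1
Stable set (-1.2987, 0).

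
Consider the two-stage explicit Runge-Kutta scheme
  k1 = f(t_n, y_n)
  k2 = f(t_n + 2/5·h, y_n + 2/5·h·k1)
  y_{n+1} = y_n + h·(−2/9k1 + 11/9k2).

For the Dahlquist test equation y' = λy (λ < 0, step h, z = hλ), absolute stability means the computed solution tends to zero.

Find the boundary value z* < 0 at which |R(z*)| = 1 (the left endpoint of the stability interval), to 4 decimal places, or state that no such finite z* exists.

left endpoint -2.0455.

On y'=λy, z=hλ:
  k1=λy_n ⇒ h·k1=z·y_n;  k2=λ(1+2/5z)y_n ⇒ h·k2=z(1+2/5z)y_n
  y_{n+1}/y_n = 1 − 2/9z + 11/9z(1+2/5z) = 1 + z + 22/45z²
  R(z) = 1 + z + 22/45z².

Need |R(x)|<1, x<0.
x=-0.34: |R|=0.7165
R=1: x+22/45x²=0 ⇒ x=−45/22=-2.0455; min R=1−1/(4·22/45)=0.4886>−1
Confirm numerically:
  x=-1.758: |R|=0.75294 <1
  x=-1.293: |R|=0.52435 <1
  x=-2.448: |R|=1.48177 >1
  x=-2.252: |R|=1.22740 >1
  x=-2.248: |R|=1.22260 >1
Interval (-2.0455, 0).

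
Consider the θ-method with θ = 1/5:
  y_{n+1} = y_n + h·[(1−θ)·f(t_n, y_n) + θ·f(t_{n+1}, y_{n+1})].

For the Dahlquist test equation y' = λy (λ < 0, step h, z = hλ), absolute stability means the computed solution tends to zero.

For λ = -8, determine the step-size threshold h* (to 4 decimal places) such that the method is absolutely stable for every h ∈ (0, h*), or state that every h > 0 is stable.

(-3.3333,0); λ=-8 ⇒ h* = (10/3)/8 = 0.4167.

On y'=λy, z=hλ:
  y_{n+1} = y_n + z·[4/5·y_n + 1/5·y_{n+1}] ⇒ (1 − 1/5z)y_{n+1} = (1 + 4/5z)y_n
  ⇒ R(z) = (1 + 4/5z)/(1 − 1/5z).

Find x<0 with |R(x)|<1.
x=-0.94: |R|=0.2088
R=−1: 1+4/5x = −1+1/5x ⇒ -3/5x=2 ⇒ x=2/(-3/5)=-3.3333
Confirm numerically:
  x=-3.071: |R|=0.90249 <1
  x=-2.130: |R|=0.49369 <1
  x=-1.699: |R|=0.26810 <1
  x=-1.361: |R|=0.06980 <1
  x=-3.778: |R|=1.15197 >1
  x=-3.737: |R|=1.13861 >1
Stable set (-3.3333, 0).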